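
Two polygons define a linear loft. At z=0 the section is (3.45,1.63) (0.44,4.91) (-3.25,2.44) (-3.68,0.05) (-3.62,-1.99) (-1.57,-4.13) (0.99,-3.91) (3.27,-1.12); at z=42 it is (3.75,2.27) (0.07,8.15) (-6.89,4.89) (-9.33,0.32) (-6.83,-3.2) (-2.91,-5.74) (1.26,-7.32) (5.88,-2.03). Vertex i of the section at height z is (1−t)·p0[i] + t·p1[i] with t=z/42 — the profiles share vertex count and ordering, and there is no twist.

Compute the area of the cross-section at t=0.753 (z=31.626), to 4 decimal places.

Area at t=0.753: 112.8652

Cross-section at t=0.753: each vertex is (1-t)·p0[i] + t·p1[i].
  v1: (1-0.753)·(3.45,1.63) + 0.753·(3.75,2.27) = (3.6759,2.1119)
  v2: (1-0.753)·(0.44,4.91) + 0.753·(0.07,8.15) = (0.1614,7.3497)
  v3: (1-0.753)·(-3.25,2.44) + 0.753·(-6.89,4.89) = (-5.9909,4.2848)
  v4: (1-0.753)·(-3.68,0.05) + 0.753·(-9.33,0.32) = (-7.9345,0.2533)
  v5: (1-0.753)·(-3.62,-1.99) + 0.753·(-6.83,-3.2) = (-6.0371,-2.9011)
  v6: (1-0.753)·(-1.57,-4.13) + 0.753·(-2.91,-5.74) = (-2.5790,-5.3423)
  v7: (1-0.753)·(0.99,-3.91) + 0.753·(1.26,-7.32) = (1.1933,-6.4777)
  v8: (1-0.753)·(3.27,-1.12) + 0.753·(5.88,-2.03) = (5.2353,-1.8052)
Shoelace sum Σ(x_i·y_{i+1} − x_{i+1}·y_i):
  i=1: 3.6759·7.3497 − 0.1614·2.1119 = +26.6760 (running +26.6760)
  i=2: 0.1614·4.2848 − -5.9909·7.3497 = +44.7231 (running +71.3991)
  i=3: -5.9909·0.2533 − -7.9345·4.2848 = +32.4804 (running +103.8795)
  i=4: -7.9345·-2.9011 − -6.0371·0.2533 = +24.5481 (running +128.4276)
  i=5: -6.0371·-5.3423 − -2.5790·-2.9011 = +24.7703 (running +153.1979)
  i=6: -2.5790·-6.4777 − 1.1933·-5.3423 = +23.0813 (running +176.2791)
  i=7: 1.1933·-1.8052 − 5.2353·-6.4777 = +31.7589 (running +208.0380)
  i=8: 5.2353·2.1119 − 3.6759·-1.8052 = +17.6924 (running +225.7304)
Area = |Σ|/2 = |225.7304|/2 = 112.8652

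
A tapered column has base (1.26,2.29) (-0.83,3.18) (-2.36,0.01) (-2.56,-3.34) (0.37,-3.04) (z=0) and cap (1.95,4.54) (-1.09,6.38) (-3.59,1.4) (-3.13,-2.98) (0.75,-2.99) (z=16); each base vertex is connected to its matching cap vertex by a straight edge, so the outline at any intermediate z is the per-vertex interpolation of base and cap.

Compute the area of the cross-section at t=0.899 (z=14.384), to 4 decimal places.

Area at t=0.899: 35.0006

Cross-section at t=0.899: each vertex is (1-t)·p0[i] + t·p1[i].
  v1: (1-0.899)·(1.26,2.29) + 0.899·(1.95,4.54) = (1.8803,4.3127)
  v2: (1-0.899)·(-0.83,3.18) + 0.899·(-1.09,6.38) = (-1.0637,6.0568)
  v3: (1-0.899)·(-2.36,0.01) + 0.899·(-3.59,1.4) = (-3.4658,1.2596)
  v4: (1-0.899)·(-2.56,-3.34) + 0.899·(-3.13,-2.98) = (-3.0724,-3.0164)
  v5: (1-0.899)·(0.37,-3.04) + 0.899·(0.75,-2.99) = (0.7116,-2.9950)
Shoelace sum Σ(x_i·y_{i+1} − x_{i+1}·y_i):
  i=1: 1.8803·6.0568 − -1.0637·4.3127 = +15.9763 (running +15.9763)
  i=2: -1.0637·1.2596 − -3.4658·6.0568 = +19.6516 (running +35.6279)
  i=3: -3.4658·-3.0164 − -3.0724·1.2596 = +14.3241 (running +49.9520)
  i=4: -3.0724·-2.9950 − 0.7116·-3.0164 = +11.3486 (running +61.3005)
  i=5: 0.7116·4.3127 − 1.8803·-2.9950 = +8.7007 (running +70.0012)
Area = |Σ|/2 = |70.0012|/2 = 35.0006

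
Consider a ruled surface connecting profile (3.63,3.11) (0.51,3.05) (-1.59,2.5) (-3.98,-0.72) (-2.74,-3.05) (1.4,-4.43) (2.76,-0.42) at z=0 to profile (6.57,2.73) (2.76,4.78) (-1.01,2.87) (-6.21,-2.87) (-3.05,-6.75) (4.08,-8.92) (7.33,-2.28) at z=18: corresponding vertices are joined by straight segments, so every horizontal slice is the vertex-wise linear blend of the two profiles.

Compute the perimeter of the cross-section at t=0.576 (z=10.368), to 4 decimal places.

Perimeter at t=0.576: 33.7527

Cross-section at t=0.576: each vertex is (1-t)·p0[i] + t·p1[i].
  v1: (1-0.576)·(3.63,3.11) + 0.576·(6.57,2.73) = (5.3234,2.8911)
  v2: (1-0.576)·(0.51,3.05) + 0.576·(2.76,4.78) = (1.8060,4.0465)
  v3: (1-0.576)·(-1.59,2.5) + 0.576·(-1.01,2.87) = (-1.2559,2.7131)
  v4: (1-0.576)·(-3.98,-0.72) + 0.576·(-6.21,-2.87) = (-5.2645,-1.9584)
  v5: (1-0.576)·(-2.74,-3.05) + 0.576·(-3.05,-6.75) = (-2.9186,-5.1812)
  v6: (1-0.576)·(1.4,-4.43) + 0.576·(4.08,-8.92) = (2.9437,-7.0162)
  v7: (1-0.576)·(2.76,-0.42) + 0.576·(7.33,-2.28) = (5.3923,-1.4914)
Perimeter = Σ |v_{i+1} − v_i|:
  edge 1→2: √(-3.5174² + 1.1554²) = 3.7023 (running 3.7023)
  edge 2→3: √(-3.0619² + -1.3334²) = 3.3396 (running 7.0420)
  edge 3→4: √(-4.0086² + -4.6715²) = 6.1556 (running 13.1976)
  edge 4→5: √(2.3459² + -3.2228²) = 3.9862 (running 17.1838)
  edge 5→6: √(5.8622² + -1.8350²) = 6.1427 (running 23.3265)
  edge 6→7: √(2.4486² + 5.5249²) = 6.0432 (running 29.3697)
  edge 7→1: √(-0.0689² + 4.3825²) = 4.3830 (running 33.7527)
Perimeter = 33.7527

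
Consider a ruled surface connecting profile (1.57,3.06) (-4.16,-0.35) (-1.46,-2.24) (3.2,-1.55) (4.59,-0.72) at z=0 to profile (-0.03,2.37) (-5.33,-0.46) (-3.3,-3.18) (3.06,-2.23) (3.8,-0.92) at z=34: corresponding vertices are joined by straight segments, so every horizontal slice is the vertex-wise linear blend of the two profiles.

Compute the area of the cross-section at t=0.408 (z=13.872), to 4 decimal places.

Area at t=0.408: 26.9869

Cross-section at t=0.408: each vertex is (1-t)·p0[i] + t·p1[i].
  v1: (1-0.408)·(1.57,3.06) + 0.408·(-0.03,2.37) = (0.9172,2.7785)
  v2: (1-0.408)·(-4.16,-0.35) + 0.408·(-5.33,-0.46) = (-4.6374,-0.3949)
  v3: (1-0.408)·(-1.46,-2.24) + 0.408·(-3.3,-3.18) = (-2.2107,-2.6235)
  v4: (1-0.408)·(3.2,-1.55) + 0.408·(3.06,-2.23) = (3.1429,-1.8274)
  v5: (1-0.408)·(4.59,-0.72) + 0.408·(3.8,-0.92) = (4.2677,-0.8016)
Shoelace sum Σ(x_i·y_{i+1} − x_{i+1}·y_i):
  i=1: 0.9172·-0.3949 − -4.6374·2.7785 = +12.5226 (running +12.5226)
  i=2: -4.6374·-2.6235 − -2.2107·-0.3949 = +11.2932 (running +23.8159)
  i=3: -2.2107·-1.8274 − 3.1429·-2.6235 = +12.2854 (running +36.1012)
  i=4: 3.1429·-0.8016 − 4.2677·-1.8274 = +5.2796 (running +41.3808)
  i=5: 4.2677·2.7785 − 0.9172·-0.8016 = +12.5929 (running +53.9737)
Area = |Σ|/2 = |53.9737|/2 = 26.9869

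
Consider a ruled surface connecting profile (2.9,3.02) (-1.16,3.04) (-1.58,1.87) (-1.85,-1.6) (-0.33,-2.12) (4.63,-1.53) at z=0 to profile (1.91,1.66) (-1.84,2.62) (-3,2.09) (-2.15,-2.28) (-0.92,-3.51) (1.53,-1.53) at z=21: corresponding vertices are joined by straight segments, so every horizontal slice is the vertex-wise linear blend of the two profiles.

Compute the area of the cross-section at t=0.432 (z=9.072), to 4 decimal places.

Area at t=0.432: 23.9867

Cross-section at t=0.432: each vertex is (1-t)·p0[i] + t·p1[i].
  v1: (1-0.432)·(2.9,3.02) + 0.432·(1.91,1.66) = (2.4723,2.4325)
  v2: (1-0.432)·(-1.16,3.04) + 0.432·(-1.84,2.62) = (-1.4538,2.8586)
  v3: (1-0.432)·(-1.58,1.87) + 0.432·(-3,2.09) = (-2.1934,1.9650)
  v4: (1-0.432)·(-1.85,-1.6) + 0.432·(-2.15,-2.28) = (-1.9796,-1.8938)
  v5: (1-0.432)·(-0.33,-2.12) + 0.432·(-0.92,-3.51) = (-0.5849,-2.7205)
  v6: (1-0.432)·(4.63,-1.53) + 0.432·(1.53,-1.53) = (3.2908,-1.5300)
Shoelace sum Σ(x_i·y_{i+1} − x_{i+1}·y_i):
  i=1: 2.4723·2.8586 − -1.4538·2.4325 = +10.6035 (running +10.6035)
  i=2: -1.4538·1.9650 − -2.1934·2.8586 = +3.4134 (running +14.0169)
  i=3: -2.1934·-1.8938 − -1.9796·1.9650 = +8.0438 (running +22.0607)
  i=4: -1.9796·-2.7205 − -0.5849·-1.8938 = +4.2778 (running +26.3386)
  i=5: -0.5849·-1.5300 − 3.2908·-2.7205 = +9.8474 (running +36.1860)
  i=6: 3.2908·2.4325 − 2.4723·-1.5300 = +11.7875 (running +47.9735)
Area = |Σ|/2 = |47.9735|/2 = 23.9867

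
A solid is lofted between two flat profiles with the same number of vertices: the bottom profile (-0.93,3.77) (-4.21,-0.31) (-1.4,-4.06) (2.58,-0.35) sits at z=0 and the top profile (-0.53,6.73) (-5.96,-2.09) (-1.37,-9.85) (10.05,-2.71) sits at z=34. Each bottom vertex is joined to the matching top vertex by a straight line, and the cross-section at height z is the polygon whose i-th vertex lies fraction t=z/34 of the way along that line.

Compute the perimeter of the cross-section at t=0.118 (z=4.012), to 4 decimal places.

Perimeter at t=0.118: 23.8255

Cross-section at t=0.118: each vertex is (1-t)·p0[i] + t·p1[i].
  v1: (1-0.118)·(-0.93,3.77) + 0.118·(-0.53,6.73) = (-0.8828,4.1193)
  v2: (1-0.118)·(-4.21,-0.31) + 0.118·(-5.96,-2.09) = (-4.4165,-0.5200)
  v3: (1-0.118)·(-1.4,-4.06) + 0.118·(-1.37,-9.85) = (-1.3965,-4.7432)
  v4: (1-0.118)·(2.58,-0.35) + 0.118·(10.05,-2.71) = (3.4615,-0.6285)
Perimeter = Σ |v_{i+1} − v_i|:
  edge 1→2: √(-3.5337² + -4.6393²) = 5.8318 (running 5.8318)
  edge 2→3: √(3.0200² + -4.2232²) = 5.1919 (running 11.0237)
  edge 3→4: √(4.8579² + 4.1147²) = 6.3664 (running 17.3901)
  edge 4→1: √(-4.3443² + 4.7478²) = 6.4354 (running 23.8255)
Perimeter = 23.8255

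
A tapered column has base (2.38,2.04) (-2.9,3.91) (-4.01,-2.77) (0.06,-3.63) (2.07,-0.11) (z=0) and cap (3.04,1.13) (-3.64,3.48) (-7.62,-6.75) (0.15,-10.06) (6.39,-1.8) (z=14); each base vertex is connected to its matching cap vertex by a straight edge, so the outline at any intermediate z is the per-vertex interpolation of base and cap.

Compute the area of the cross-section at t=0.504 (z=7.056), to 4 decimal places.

Area at t=0.504: 65.6585

Cross-section at t=0.504: each vertex is (1-t)·p0[i] + t·p1[i].
  v1: (1-0.504)·(2.38,2.04) + 0.504·(3.04,1.13) = (2.7126,1.5814)
  v2: (1-0.504)·(-2.9,3.91) + 0.504·(-3.64,3.48) = (-3.2730,3.6933)
  v3: (1-0.504)·(-4.01,-2.77) + 0.504·(-7.62,-6.75) = (-5.8294,-4.7759)
  v4: (1-0.504)·(0.06,-3.63) + 0.504·(0.15,-10.06) = (0.1054,-6.8707)
  v5: (1-0.504)·(2.07,-0.11) + 0.504·(6.39,-1.8) = (4.2473,-0.9618)
Shoelace sum Σ(x_i·y_{i+1} − x_{i+1}·y_i):
  i=1: 2.7126·3.6933 − -3.2730·1.5814 = +15.1943 (running +15.1943)
  i=2: -3.2730·-4.7759 − -5.8294·3.6933 = +37.1611 (running +52.3554)
  i=3: -5.8294·-6.8707 − 0.1054·-4.7759 = +40.5556 (running +92.9111)
  i=4: 0.1054·-0.9618 − 4.2473·-6.8707 = +29.0805 (running +121.9916)
  i=5: 4.2473·1.5814 − 2.7126·-0.9618 = +9.3254 (running +131.3170)
Area = |Σ|/2 = |131.3170|/2 = 65.6585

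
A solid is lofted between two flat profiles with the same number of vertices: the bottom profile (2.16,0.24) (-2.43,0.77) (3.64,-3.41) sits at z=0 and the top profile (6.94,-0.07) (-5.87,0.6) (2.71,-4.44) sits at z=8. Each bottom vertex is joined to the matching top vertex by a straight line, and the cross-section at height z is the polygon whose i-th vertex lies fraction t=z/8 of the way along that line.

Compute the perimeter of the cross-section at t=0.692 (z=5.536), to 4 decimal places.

Perimeter at t=0.692: 24.2774

Cross-section at t=0.692: each vertex is (1-t)·p0[i] + t·p1[i].
  v1: (1-0.692)·(2.16,0.24) + 0.692·(6.94,-0.07) = (5.4678,0.0255)
  v2: (1-0.692)·(-2.43,0.77) + 0.692·(-5.87,0.6) = (-4.8105,0.6524)
  v3: (1-0.692)·(3.64,-3.41) + 0.692·(2.71,-4.44) = (2.9964,-4.1228)
Perimeter = Σ |v_{i+1} − v_i|:
  edge 1→2: √(-10.2782² + 0.6269²) = 10.2973 (running 10.2973)
  edge 2→3: √(7.8069² + -4.7751²) = 9.1515 (running 19.4488)
  edge 3→1: √(2.4713² + 4.1482²) = 4.8286 (running 24.2774)
Perimeter = 24.2774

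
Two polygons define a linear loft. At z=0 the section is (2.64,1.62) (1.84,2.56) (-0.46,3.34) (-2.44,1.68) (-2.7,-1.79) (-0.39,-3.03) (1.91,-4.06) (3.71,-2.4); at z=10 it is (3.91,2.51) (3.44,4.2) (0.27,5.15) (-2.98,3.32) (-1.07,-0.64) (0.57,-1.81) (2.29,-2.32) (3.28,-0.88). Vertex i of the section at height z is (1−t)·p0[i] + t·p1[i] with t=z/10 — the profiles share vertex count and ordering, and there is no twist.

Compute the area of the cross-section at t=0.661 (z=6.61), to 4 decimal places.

Cross-section at t=0.661: each vertex is (1-t)·p0[i] + t·p1[i].
  v1: (1-0.661)·(2.64,1.62) + 0.661·(3.91,2.51) = (3.4795,2.2083)
  v2: (1-0.661)·(1.84,2.56) + 0.661·(3.44,4.2) = (2.8976,3.6440)
  v3: (1-0.661)·(-0.46,3.34) + 0.661·(0.27,5.15) = (0.0225,4.5364)
  v4: (1-0.661)·(-2.44,1.68) + 0.661·(-2.98,3.32) = (-2.7969,2.7640)
  v5: (1-0.661)·(-2.7,-1.79) + 0.661·(-1.07,-0.64) = (-1.6226,-1.0298)
  v6: (1-0.661)·(-0.39,-3.03) + 0.661·(0.57,-1.81) = (0.2446,-2.2236)
  v7: (1-0.661)·(1.91,-4.06) + 0.661·(2.29,-2.32) = (2.1612,-2.9099)
  v8: (1-0.661)·(3.71,-2.4) + 0.661·(3.28,-0.88) = (3.4258,-1.3953)
Shoelace sum Σ(x_i·y_{i+1} − x_{i+1}·y_i):
  i=1: 3.4795·3.6440 − 2.8976·2.2083 = +6.2806 (running +6.2806)
  i=2: 2.8976·4.5364 − 0.0225·3.6440 = +13.0626 (running +19.3432)
  i=3: 0.0225·2.7640 − -2.7969·4.5364 = +12.7503 (running +32.0935)
  i=4: -2.7969·-1.0298 − -1.6226·2.7640 = +7.3653 (running +39.4588)
  i=5: -1.6226·-2.2236 − 0.2446·-1.0298 = +3.8598 (running +43.3186)
  i=6: 0.2446·-2.9099 − 2.1612·-2.2236 = +4.0939 (running +47.4125)
  i=7: 2.1612·-1.3953 − 3.4258·-2.9099 = +6.9531 (running +54.3656)
  i=8: 3.4258·2.2083 − 3.4795·-1.3953 = +12.4199 (running +66.7855)
Area = |Σ|/2 = |66.7855|/2 = 33.3927

Area at t=0.661: 33.3927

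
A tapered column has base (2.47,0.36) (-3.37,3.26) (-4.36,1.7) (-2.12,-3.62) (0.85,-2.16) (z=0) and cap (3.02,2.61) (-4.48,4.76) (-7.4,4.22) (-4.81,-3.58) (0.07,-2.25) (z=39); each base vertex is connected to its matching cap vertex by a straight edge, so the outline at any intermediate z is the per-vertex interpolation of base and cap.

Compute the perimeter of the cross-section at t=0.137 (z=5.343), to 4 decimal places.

Cross-section at t=0.137: each vertex is (1-t)·p0[i] + t·p1[i].
  v1: (1-0.137)·(2.47,0.36) + 0.137·(3.02,2.61) = (2.5454,0.6683)
  v2: (1-0.137)·(-3.37,3.26) + 0.137·(-4.48,4.76) = (-3.5221,3.4655)
  v3: (1-0.137)·(-4.36,1.7) + 0.137·(-7.4,4.22) = (-4.7765,2.0452)
  v4: (1-0.137)·(-2.12,-3.62) + 0.137·(-4.81,-3.58) = (-2.4885,-3.6145)
  v5: (1-0.137)·(0.85,-2.16) + 0.137·(0.07,-2.25) = (0.7431,-2.1723)
Perimeter = Σ |v_{i+1} − v_i|:
  edge 1→2: √(-6.0674² + 2.7973²) = 6.6812 (running 6.6812)
  edge 2→3: √(-1.2544² + -1.4203²) = 1.8949 (running 8.5761)
  edge 3→4: √(2.2880² + -5.6598²) = 6.1047 (running 14.6808)
  edge 4→5: √(3.2317² + 1.4422²) = 3.5389 (running 18.2197)
  edge 5→1: √(1.8022² + 2.8406²) = 3.3641 (running 21.5837)
Perimeter = 21.5837

Perimeter at t=0.137: 21.5837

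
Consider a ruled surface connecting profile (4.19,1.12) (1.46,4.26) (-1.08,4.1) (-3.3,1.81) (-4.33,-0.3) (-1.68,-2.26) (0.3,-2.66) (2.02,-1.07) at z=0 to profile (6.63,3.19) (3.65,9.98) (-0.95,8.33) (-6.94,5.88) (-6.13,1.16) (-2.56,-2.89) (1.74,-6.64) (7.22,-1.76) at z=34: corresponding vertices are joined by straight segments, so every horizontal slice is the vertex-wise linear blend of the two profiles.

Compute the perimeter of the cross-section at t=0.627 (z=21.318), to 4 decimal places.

Perimeter at t=0.627: 37.3136

Cross-section at t=0.627: each vertex is (1-t)·p0[i] + t·p1[i].
  v1: (1-0.627)·(4.19,1.12) + 0.627·(6.63,3.19) = (5.7199,2.4179)
  v2: (1-0.627)·(1.46,4.26) + 0.627·(3.65,9.98) = (2.8331,7.8464)
  v3: (1-0.627)·(-1.08,4.1) + 0.627·(-0.95,8.33) = (-0.9985,6.7522)
  v4: (1-0.627)·(-3.3,1.81) + 0.627·(-6.94,5.88) = (-5.5823,4.3619)
  v5: (1-0.627)·(-4.33,-0.3) + 0.627·(-6.13,1.16) = (-5.4586,0.6154)
  v6: (1-0.627)·(-1.68,-2.26) + 0.627·(-2.56,-2.89) = (-2.2318,-2.6550)
  v7: (1-0.627)·(0.3,-2.66) + 0.627·(1.74,-6.64) = (1.2029,-5.1555)
  v8: (1-0.627)·(2.02,-1.07) + 0.627·(7.22,-1.76) = (5.2804,-1.5026)
Perimeter = Σ |v_{i+1} − v_i|:
  edge 1→2: √(-2.8868² + 5.4285²) = 6.1484 (running 6.1484)
  edge 2→3: √(-3.8316² + -1.0942²) = 3.9848 (running 10.1332)
  edge 3→4: √(-4.5838² + -2.3903²) = 5.1696 (running 15.3028)
  edge 4→5: √(0.1237² + -3.7465²) = 3.7485 (running 19.0513)
  edge 5→6: √(3.2268² + -3.2704²) = 4.5944 (running 23.6457)
  edge 6→7: √(3.4346² + -2.5004²) = 4.2484 (running 27.8941)
  edge 7→8: √(4.0775² + 3.6528²) = 5.4744 (running 33.3685)
  edge 8→1: √(0.4395² + 3.9205²) = 3.9451 (running 37.3136)
Perimeter = 37.3136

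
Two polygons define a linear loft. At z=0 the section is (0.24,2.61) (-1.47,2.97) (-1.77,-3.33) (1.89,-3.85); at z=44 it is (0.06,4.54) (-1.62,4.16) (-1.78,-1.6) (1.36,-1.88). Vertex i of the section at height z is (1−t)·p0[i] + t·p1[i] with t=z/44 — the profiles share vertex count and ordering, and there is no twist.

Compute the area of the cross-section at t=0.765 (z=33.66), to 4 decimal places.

Cross-section at t=0.765: each vertex is (1-t)·p0[i] + t·p1[i].
  v1: (1-0.765)·(0.24,2.61) + 0.765·(0.06,4.54) = (0.1023,4.0865)
  v2: (1-0.765)·(-1.47,2.97) + 0.765·(-1.62,4.16) = (-1.5848,3.8804)
  v3: (1-0.765)·(-1.77,-3.33) + 0.765·(-1.78,-1.6) = (-1.7777,-2.0066)
  v4: (1-0.765)·(1.89,-3.85) + 0.765·(1.36,-1.88) = (1.4846,-2.3430)
Shoelace sum Σ(x_i·y_{i+1} − x_{i+1}·y_i):
  i=1: 0.1023·3.8804 − -1.5848·4.0865 = +6.8730 (running +6.8730)
  i=2: -1.5848·-2.0066 − -1.7777·3.8804 = +10.0778 (running +16.9507)
  i=3: -1.7777·-2.3430 − 1.4846·-2.0066 = +7.1438 (running +24.0945)
  i=4: 1.4846·4.0865 − 0.1023·-2.3430 = +6.3062 (running +30.4007)
Area = |Σ|/2 = |30.4007|/2 = 15.2004

Area at t=0.765: 15.2004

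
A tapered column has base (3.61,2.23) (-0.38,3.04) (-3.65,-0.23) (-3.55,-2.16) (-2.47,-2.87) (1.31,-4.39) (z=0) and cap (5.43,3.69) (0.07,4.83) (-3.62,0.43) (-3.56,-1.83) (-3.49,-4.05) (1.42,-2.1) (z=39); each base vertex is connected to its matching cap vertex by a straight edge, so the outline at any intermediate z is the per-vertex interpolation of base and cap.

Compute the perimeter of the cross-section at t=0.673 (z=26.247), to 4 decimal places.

Perimeter at t=0.673: 25.9053

Cross-section at t=0.673: each vertex is (1-t)·p0[i] + t·p1[i].
  v1: (1-0.673)·(3.61,2.23) + 0.673·(5.43,3.69) = (4.8349,3.2126)
  v2: (1-0.673)·(-0.38,3.04) + 0.673·(0.07,4.83) = (-0.0771,4.2447)
  v3: (1-0.673)·(-3.65,-0.23) + 0.673·(-3.62,0.43) = (-3.6298,0.2142)
  v4: (1-0.673)·(-3.55,-2.16) + 0.673·(-3.56,-1.83) = (-3.5567,-1.9379)
  v5: (1-0.673)·(-2.47,-2.87) + 0.673·(-3.49,-4.05) = (-3.1565,-3.6641)
  v6: (1-0.673)·(1.31,-4.39) + 0.673·(1.42,-2.1) = (1.3840,-2.8488)
Perimeter = Σ |v_{i+1} − v_i|:
  edge 1→2: √(-4.9120² + 1.0321²) = 5.0193 (running 5.0193)
  edge 2→3: √(-3.5527² + -4.0305²) = 5.3727 (running 10.3920)
  edge 3→4: √(0.0731² + -2.1521²) = 2.1533 (running 12.5453)
  edge 4→5: √(0.4003² + -1.7262²) = 1.7720 (running 14.3174)
  edge 5→6: √(4.5405² + 0.8153²) = 4.6131 (running 18.9305)
  edge 6→1: √(3.4508² + 6.0614²) = 6.9749 (running 25.9053)
Perimeter = 25.9053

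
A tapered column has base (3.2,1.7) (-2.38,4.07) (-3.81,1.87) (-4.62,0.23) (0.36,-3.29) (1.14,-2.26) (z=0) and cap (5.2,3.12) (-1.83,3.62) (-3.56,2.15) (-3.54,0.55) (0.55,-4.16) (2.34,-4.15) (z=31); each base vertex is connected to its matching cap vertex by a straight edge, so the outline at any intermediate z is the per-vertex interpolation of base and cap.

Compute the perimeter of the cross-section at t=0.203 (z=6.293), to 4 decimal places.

Perimeter at t=0.203: 23.0109

Cross-section at t=0.203: each vertex is (1-t)·p0[i] + t·p1[i].
  v1: (1-0.203)·(3.2,1.7) + 0.203·(5.2,3.12) = (3.6060,1.9883)
  v2: (1-0.203)·(-2.38,4.07) + 0.203·(-1.83,3.62) = (-2.2683,3.9787)
  v3: (1-0.203)·(-3.81,1.87) + 0.203·(-3.56,2.15) = (-3.7592,1.9268)
  v4: (1-0.203)·(-4.62,0.23) + 0.203·(-3.54,0.55) = (-4.4008,0.2950)
  v5: (1-0.203)·(0.36,-3.29) + 0.203·(0.55,-4.16) = (0.3986,-3.4666)
  v6: (1-0.203)·(1.14,-2.26) + 0.203·(2.34,-4.15) = (1.3836,-2.6437)
Perimeter = Σ |v_{i+1} − v_i|:
  edge 1→2: √(-5.8743² + 1.9904²) = 6.2024 (running 6.2024)
  edge 2→3: √(-1.4909² + -2.0518²) = 2.5363 (running 8.7387)
  edge 3→4: √(-0.6415² + -1.6319²) = 1.7534 (running 10.4921)
  edge 4→5: √(4.7993² + -3.7616²) = 6.0978 (running 16.5899)
  edge 5→6: √(0.9850² + 0.8229²) = 1.2836 (running 17.8735)
  edge 6→1: √(2.2224² + 4.6319²) = 5.1375 (running 23.0109)
Perimeter = 23.0109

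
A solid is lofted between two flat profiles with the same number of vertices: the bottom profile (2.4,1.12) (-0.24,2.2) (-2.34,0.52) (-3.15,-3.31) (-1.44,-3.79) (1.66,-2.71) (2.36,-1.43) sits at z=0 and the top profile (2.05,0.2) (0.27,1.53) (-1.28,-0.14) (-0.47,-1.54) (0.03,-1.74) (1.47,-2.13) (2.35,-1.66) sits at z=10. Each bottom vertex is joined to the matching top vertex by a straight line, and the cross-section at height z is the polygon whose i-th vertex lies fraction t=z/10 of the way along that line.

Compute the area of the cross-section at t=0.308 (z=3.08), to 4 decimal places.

Cross-section at t=0.308: each vertex is (1-t)·p0[i] + t·p1[i].
  v1: (1-0.308)·(2.4,1.12) + 0.308·(2.05,0.2) = (2.2922,0.8366)
  v2: (1-0.308)·(-0.24,2.2) + 0.308·(0.27,1.53) = (-0.0829,1.9936)
  v3: (1-0.308)·(-2.34,0.52) + 0.308·(-1.28,-0.14) = (-2.0135,0.3167)
  v4: (1-0.308)·(-3.15,-3.31) + 0.308·(-0.47,-1.54) = (-2.3246,-2.7648)
  v5: (1-0.308)·(-1.44,-3.79) + 0.308·(0.03,-1.74) = (-0.9872,-3.1586)
  v6: (1-0.308)·(1.66,-2.71) + 0.308·(1.47,-2.13) = (1.6015,-2.5314)
  v7: (1-0.308)·(2.36,-1.43) + 0.308·(2.35,-1.66) = (2.3569,-1.5008)
Shoelace sum Σ(x_i·y_{i+1} − x_{i+1}·y_i):
  i=1: 2.2922·1.9936 − -0.0829·0.8366 = +4.6392 (running +4.6392)
  i=2: -0.0829·0.3167 − -2.0135·1.9936 = +3.9880 (running +8.6272)
  i=3: -2.0135·-2.7648 − -2.3246·0.3167 = +6.3033 (running +14.9305)
  i=4: -2.3246·-3.1586 − -0.9872·-2.7648 = +4.6128 (running +19.5433)
  i=5: -0.9872·-2.5314 − 1.6015·-3.1586 = +7.5575 (running +27.1008)
  i=6: 1.6015·-1.5008 − 2.3569·-2.5314 = +3.5626 (running +30.6634)
  i=7: 2.3569·0.8366 − 2.2922·-1.5008 = +5.4121 (running +36.0755)
Area = |Σ|/2 = |36.0755|/2 = 18.0378

Area at t=0.308: 18.0378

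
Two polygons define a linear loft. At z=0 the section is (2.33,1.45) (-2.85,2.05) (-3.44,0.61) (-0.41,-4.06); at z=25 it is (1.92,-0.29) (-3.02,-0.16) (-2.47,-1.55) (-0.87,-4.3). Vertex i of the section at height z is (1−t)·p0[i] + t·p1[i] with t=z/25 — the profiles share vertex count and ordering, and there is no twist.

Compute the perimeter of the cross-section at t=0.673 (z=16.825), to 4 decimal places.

Perimeter at t=0.673: 15.6909

Cross-section at t=0.673: each vertex is (1-t)·p0[i] + t·p1[i].
  v1: (1-0.673)·(2.33,1.45) + 0.673·(1.92,-0.29) = (2.0541,0.2790)
  v2: (1-0.673)·(-2.85,2.05) + 0.673·(-3.02,-0.16) = (-2.9644,0.5627)
  v3: (1-0.673)·(-3.44,0.61) + 0.673·(-2.47,-1.55) = (-2.7872,-0.8437)
  v4: (1-0.673)·(-0.41,-4.06) + 0.673·(-0.87,-4.3) = (-0.7196,-4.2215)
Perimeter = Σ |v_{i+1} − v_i|:
  edge 1→2: √(-5.0185² + 0.2837²) = 5.0265 (running 5.0265)
  edge 2→3: √(0.1772² + -1.4063²) = 1.4175 (running 6.4440)
  edge 3→4: √(2.0676² + -3.3778²) = 3.9604 (running 10.4044)
  edge 4→1: √(2.7736² + 4.5005²) = 5.2866 (running 15.6909)
Perimeter = 15.6909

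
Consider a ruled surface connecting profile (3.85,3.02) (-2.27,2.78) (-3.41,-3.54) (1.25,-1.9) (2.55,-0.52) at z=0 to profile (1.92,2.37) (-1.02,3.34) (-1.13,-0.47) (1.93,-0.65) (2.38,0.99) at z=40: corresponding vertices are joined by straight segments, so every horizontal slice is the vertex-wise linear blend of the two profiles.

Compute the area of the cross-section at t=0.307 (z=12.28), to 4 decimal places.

Cross-section at t=0.307: each vertex is (1-t)·p0[i] + t·p1[i].
  v1: (1-0.307)·(3.85,3.02) + 0.307·(1.92,2.37) = (3.2575,2.8205)
  v2: (1-0.307)·(-2.27,2.78) + 0.307·(-1.02,3.34) = (-1.8863,2.9519)
  v3: (1-0.307)·(-3.41,-3.54) + 0.307·(-1.13,-0.47) = (-2.7100,-2.5975)
  v4: (1-0.307)·(1.25,-1.9) + 0.307·(1.93,-0.65) = (1.4588,-1.5162)
  v5: (1-0.307)·(2.55,-0.52) + 0.307·(2.38,0.99) = (2.4978,-0.0564)
Shoelace sum Σ(x_i·y_{i+1} − x_{i+1}·y_i):
  i=1: 3.2575·2.9519 − -1.8863·2.8205 = +14.9359 (running +14.9359)
  i=2: -1.8863·-2.5975 − -2.7100·2.9519 = +12.8994 (running +27.8353)
  i=3: -2.7100·-1.5162 − 1.4588·-2.5975 = +7.8982 (running +35.7335)
  i=4: 1.4588·-0.0564 − 2.4978·-1.5162 = +3.7050 (running +39.4385)
  i=5: 2.4978·2.8205 − 3.2575·-0.0564 = +7.2288 (running +46.6673)
Area = |Σ|/2 = |46.6673|/2 = 23.3336

Area at t=0.307: 23.3336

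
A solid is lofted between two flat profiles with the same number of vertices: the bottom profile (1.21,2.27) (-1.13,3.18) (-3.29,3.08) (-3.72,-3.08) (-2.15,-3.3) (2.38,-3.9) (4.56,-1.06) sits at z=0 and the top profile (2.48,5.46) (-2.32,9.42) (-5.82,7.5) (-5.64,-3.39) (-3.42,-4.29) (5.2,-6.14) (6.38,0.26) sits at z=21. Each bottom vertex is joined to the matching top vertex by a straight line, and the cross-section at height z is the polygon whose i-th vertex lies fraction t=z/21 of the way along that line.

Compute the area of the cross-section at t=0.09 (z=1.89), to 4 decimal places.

Cross-section at t=0.09: each vertex is (1-t)·p0[i] + t·p1[i].
  v1: (1-0.09)·(1.21,2.27) + 0.09·(2.48,5.46) = (1.3243,2.5571)
  v2: (1-0.09)·(-1.13,3.18) + 0.09·(-2.32,9.42) = (-1.2371,3.7416)
  v3: (1-0.09)·(-3.29,3.08) + 0.09·(-5.82,7.5) = (-3.5177,3.4778)
  v4: (1-0.09)·(-3.72,-3.08) + 0.09·(-5.64,-3.39) = (-3.8928,-3.1079)
  v5: (1-0.09)·(-2.15,-3.3) + 0.09·(-3.42,-4.29) = (-2.2643,-3.3891)
  v6: (1-0.09)·(2.38,-3.9) + 0.09·(5.2,-6.14) = (2.6338,-4.1016)
  v7: (1-0.09)·(4.56,-1.06) + 0.09·(6.38,0.26) = (4.7238,-0.9412)
Shoelace sum Σ(x_i·y_{i+1} − x_{i+1}·y_i):
  i=1: 1.3243·3.7416 − -1.2371·2.5571 = +8.1184 (running +8.1184)
  i=2: -1.2371·3.4778 − -3.5177·3.7416 = +8.8594 (running +16.9778)
  i=3: -3.5177·-3.1079 − -3.8928·3.4778 = +24.4710 (running +41.4489)
  i=4: -3.8928·-3.3891 − -2.2643·-3.1079 = +6.1559 (running +47.6047)
  i=5: -2.2643·-4.1016 − 2.6338·-3.3891 = +18.2135 (running +65.8182)
  i=6: 2.6338·-0.9412 − 4.7238·-4.1016 = +16.8962 (running +82.7144)
  i=7: 4.7238·2.5571 − 1.3243·-0.9412 = +13.3257 (running +96.0401)
Area = |Σ|/2 = |96.0401|/2 = 48.0200

Area at t=0.09: 48.0200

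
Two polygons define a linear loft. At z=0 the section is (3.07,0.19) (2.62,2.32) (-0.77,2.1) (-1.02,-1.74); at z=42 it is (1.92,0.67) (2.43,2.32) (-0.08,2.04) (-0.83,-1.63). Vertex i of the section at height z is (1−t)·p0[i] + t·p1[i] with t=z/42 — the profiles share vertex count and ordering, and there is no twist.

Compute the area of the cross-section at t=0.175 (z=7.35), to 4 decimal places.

Area at t=0.175: 10.3515

Cross-section at t=0.175: each vertex is (1-t)·p0[i] + t·p1[i].
  v1: (1-0.175)·(3.07,0.19) + 0.175·(1.92,0.67) = (2.8687,0.2740)
  v2: (1-0.175)·(2.62,2.32) + 0.175·(2.43,2.32) = (2.5867,2.3200)
  v3: (1-0.175)·(-0.77,2.1) + 0.175·(-0.08,2.04) = (-0.6492,2.0895)
  v4: (1-0.175)·(-1.02,-1.74) + 0.175·(-0.83,-1.63) = (-0.9867,-1.7208)
Shoelace sum Σ(x_i·y_{i+1} − x_{i+1}·y_i):
  i=1: 2.8687·2.3200 − 2.5867·0.2740 = +5.9467 (running +5.9467)
  i=2: 2.5867·2.0895 − -0.6492·2.3200 = +6.9113 (running +12.8580)
  i=3: -0.6492·-1.7208 − -0.9867·2.0895 = +3.1790 (running +16.0370)
  i=4: -0.9867·0.2740 − 2.8687·-1.7208 = +4.6660 (running +20.7030)
Area = |Σ|/2 = |20.7030|/2 = 10.3515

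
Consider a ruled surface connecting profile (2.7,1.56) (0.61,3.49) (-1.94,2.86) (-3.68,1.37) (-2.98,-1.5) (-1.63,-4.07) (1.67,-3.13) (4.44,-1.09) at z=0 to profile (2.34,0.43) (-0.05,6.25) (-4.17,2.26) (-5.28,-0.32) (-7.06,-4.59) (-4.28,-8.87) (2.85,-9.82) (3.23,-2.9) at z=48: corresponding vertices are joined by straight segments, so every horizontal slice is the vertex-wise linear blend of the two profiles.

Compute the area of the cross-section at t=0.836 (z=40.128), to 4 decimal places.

Area at t=0.836: 95.2947

Cross-section at t=0.836: each vertex is (1-t)·p0[i] + t·p1[i].
  v1: (1-0.836)·(2.7,1.56) + 0.836·(2.34,0.43) = (2.3990,0.6153)
  v2: (1-0.836)·(0.61,3.49) + 0.836·(-0.05,6.25) = (0.0582,5.7974)
  v3: (1-0.836)·(-1.94,2.86) + 0.836·(-4.17,2.26) = (-3.8043,2.3584)
  v4: (1-0.836)·(-3.68,1.37) + 0.836·(-5.28,-0.32) = (-5.0176,-0.0428)
  v5: (1-0.836)·(-2.98,-1.5) + 0.836·(-7.06,-4.59) = (-6.3909,-4.0832)
  v6: (1-0.836)·(-1.63,-4.07) + 0.836·(-4.28,-8.87) = (-3.8454,-8.0828)
  v7: (1-0.836)·(1.67,-3.13) + 0.836·(2.85,-9.82) = (2.6565,-8.7228)
  v8: (1-0.836)·(4.44,-1.09) + 0.836·(3.23,-2.9) = (3.4284,-2.6032)
Shoelace sum Σ(x_i·y_{i+1} − x_{i+1}·y_i):
  i=1: 2.3990·5.7974 − 0.0582·0.6153 = +13.8723 (running +13.8723)
  i=2: 0.0582·2.3584 − -3.8043·5.7974 = +22.1921 (running +36.0644)
  i=3: -3.8043·-0.0428 − -5.0176·2.3584 = +11.9965 (running +48.0609)
  i=4: -5.0176·-4.0832 − -6.3909·-0.0428 = +20.2143 (running +68.2752)
  i=5: -6.3909·-8.0828 − -3.8454·-4.0832 = +35.9545 (running +104.2297)
  i=6: -3.8454·-8.7228 − 2.6565·-8.0828 = +55.0146 (running +159.2443)
  i=7: 2.6565·-2.6032 − 3.4284·-8.7228 = +22.9905 (running +182.2348)
  i=8: 3.4284·0.6153 − 2.3990·-2.6032 = +8.3547 (running +190.5894)
Area = |Σ|/2 = |190.5894|/2 = 95.2947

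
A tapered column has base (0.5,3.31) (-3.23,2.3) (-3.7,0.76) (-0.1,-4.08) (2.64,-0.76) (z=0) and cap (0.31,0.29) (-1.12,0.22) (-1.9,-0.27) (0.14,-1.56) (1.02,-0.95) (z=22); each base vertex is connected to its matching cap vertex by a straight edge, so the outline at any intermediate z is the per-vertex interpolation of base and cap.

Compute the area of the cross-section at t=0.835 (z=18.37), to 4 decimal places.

Cross-section at t=0.835: each vertex is (1-t)·p0[i] + t·p1[i].
  v1: (1-0.835)·(0.5,3.31) + 0.835·(0.31,0.29) = (0.3413,0.7883)
  v2: (1-0.835)·(-3.23,2.3) + 0.835·(-1.12,0.22) = (-1.4682,0.5632)
  v3: (1-0.835)·(-3.7,0.76) + 0.835·(-1.9,-0.27) = (-2.1970,-0.1000)
  v4: (1-0.835)·(-0.1,-4.08) + 0.835·(0.14,-1.56) = (0.1004,-1.9758)
  v5: (1-0.835)·(2.64,-0.76) + 0.835·(1.02,-0.95) = (1.2873,-0.9186)
Shoelace sum Σ(x_i·y_{i+1} − x_{i+1}·y_i):
  i=1: 0.3413·0.5632 − -1.4682·0.7883 = +1.3496 (running +1.3496)
  i=2: -1.4682·-0.1000 − -2.1970·0.5632 = +1.3842 (running +2.7338)
  i=3: -2.1970·-1.9758 − 0.1004·-0.1000 = +4.3509 (running +7.0847)
  i=4: 0.1004·-0.9186 − 1.2873·-1.9758 = +2.4512 (running +9.5359)
  i=5: 1.2873·0.7883 − 0.3413·-0.9186 = +1.3284 (running +10.8643)
Area = |Σ|/2 = |10.8643|/2 = 5.4321

Area at t=0.835: 5.4321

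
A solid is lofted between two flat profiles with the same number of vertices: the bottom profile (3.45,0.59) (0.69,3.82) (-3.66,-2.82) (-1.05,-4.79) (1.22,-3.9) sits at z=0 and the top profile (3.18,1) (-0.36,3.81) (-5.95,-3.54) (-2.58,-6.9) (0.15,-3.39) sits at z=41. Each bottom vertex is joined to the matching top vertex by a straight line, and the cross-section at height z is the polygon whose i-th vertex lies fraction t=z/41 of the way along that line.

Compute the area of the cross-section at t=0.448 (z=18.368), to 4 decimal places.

Area at t=0.448: 37.2789

Cross-section at t=0.448: each vertex is (1-t)·p0[i] + t·p1[i].
  v1: (1-0.448)·(3.45,0.59) + 0.448·(3.18,1) = (3.3290,0.7737)
  v2: (1-0.448)·(0.69,3.82) + 0.448·(-0.36,3.81) = (0.2196,3.8155)
  v3: (1-0.448)·(-3.66,-2.82) + 0.448·(-5.95,-3.54) = (-4.6859,-3.1426)
  v4: (1-0.448)·(-1.05,-4.79) + 0.448·(-2.58,-6.9) = (-1.7354,-5.7353)
  v5: (1-0.448)·(1.22,-3.9) + 0.448·(0.15,-3.39) = (0.7406,-3.6715)
Shoelace sum Σ(x_i·y_{i+1} − x_{i+1}·y_i):
  i=1: 3.3290·3.8155 − 0.2196·0.7737 = +12.5321 (running +12.5321)
  i=2: 0.2196·-3.1426 − -4.6859·3.8155 = +17.1891 (running +29.7212)
  i=3: -4.6859·-5.7353 − -1.7354·-3.1426 = +21.4213 (running +51.1426)
  i=4: -1.7354·-3.6715 − 0.7406·-5.7353 = +10.6195 (running +61.7621)
  i=5: 0.7406·0.7737 − 3.3290·-3.6715 = +12.7957 (running +74.5577)
Area = |Σ|/2 = |74.5577|/2 = 37.2789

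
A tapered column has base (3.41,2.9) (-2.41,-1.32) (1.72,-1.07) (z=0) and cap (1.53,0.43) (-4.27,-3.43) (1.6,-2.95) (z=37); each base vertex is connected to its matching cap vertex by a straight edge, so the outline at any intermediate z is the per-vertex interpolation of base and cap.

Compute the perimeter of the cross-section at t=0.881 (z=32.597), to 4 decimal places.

Perimeter at t=0.881: 16.1269

Cross-section at t=0.881: each vertex is (1-t)·p0[i] + t·p1[i].
  v1: (1-0.881)·(3.41,2.9) + 0.881·(1.53,0.43) = (1.7537,0.7239)
  v2: (1-0.881)·(-2.41,-1.32) + 0.881·(-4.27,-3.43) = (-4.0487,-3.1789)
  v3: (1-0.881)·(1.72,-1.07) + 0.881·(1.6,-2.95) = (1.6143,-2.7263)
Perimeter = Σ |v_{i+1} − v_i|:
  edge 1→2: √(-5.8024² + -3.9028²) = 6.9928 (running 6.9928)
  edge 2→3: √(5.6629² + 0.4526²) = 5.6810 (running 12.6738)
  edge 3→1: √(0.1394² + 3.4502²) = 3.4530 (running 16.1269)
Perimeter = 16.1269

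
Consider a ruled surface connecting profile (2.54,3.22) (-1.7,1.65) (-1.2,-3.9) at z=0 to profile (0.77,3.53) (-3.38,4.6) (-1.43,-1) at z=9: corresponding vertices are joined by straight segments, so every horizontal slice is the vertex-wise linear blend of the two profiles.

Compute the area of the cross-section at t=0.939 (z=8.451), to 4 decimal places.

Cross-section at t=0.939: each vertex is (1-t)·p0[i] + t·p1[i].
  v1: (1-0.939)·(2.54,3.22) + 0.939·(0.77,3.53) = (0.8780,3.5111)
  v2: (1-0.939)·(-1.7,1.65) + 0.939·(-3.38,4.6) = (-3.2775,4.4200)
  v3: (1-0.939)·(-1.2,-3.9) + 0.939·(-1.43,-1) = (-1.4160,-1.1769)
Shoelace sum Σ(x_i·y_{i+1} − x_{i+1}·y_i):
  i=1: 0.8780·4.4200 − -3.2775·3.5111 = +15.3883 (running +15.3883)
  i=2: -3.2775·-1.1769 − -1.4160·4.4200 = +10.1160 (running +25.5043)
  i=3: -1.4160·3.5111 − 0.8780·-1.1769 = -3.9383 (running +21.5660)
Area = |Σ|/2 = |21.5660|/2 = 10.7830

Area at t=0.939: 10.7830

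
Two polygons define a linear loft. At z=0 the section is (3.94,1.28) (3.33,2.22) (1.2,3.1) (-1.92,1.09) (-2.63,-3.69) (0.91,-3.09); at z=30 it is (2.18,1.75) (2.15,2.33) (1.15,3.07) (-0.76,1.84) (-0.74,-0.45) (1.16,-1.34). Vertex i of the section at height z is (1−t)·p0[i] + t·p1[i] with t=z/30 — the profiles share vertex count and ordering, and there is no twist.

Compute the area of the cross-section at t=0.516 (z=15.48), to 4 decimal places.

Cross-section at t=0.516: each vertex is (1-t)·p0[i] + t·p1[i].
  v1: (1-0.516)·(3.94,1.28) + 0.516·(2.18,1.75) = (3.0318,1.5225)
  v2: (1-0.516)·(3.33,2.22) + 0.516·(2.15,2.33) = (2.7211,2.2768)
  v3: (1-0.516)·(1.2,3.1) + 0.516·(1.15,3.07) = (1.1742,3.0845)
  v4: (1-0.516)·(-1.92,1.09) + 0.516·(-0.76,1.84) = (-1.3214,1.4770)
  v5: (1-0.516)·(-2.63,-3.69) + 0.516·(-0.74,-0.45) = (-1.6548,-2.0182)
  v6: (1-0.516)·(0.91,-3.09) + 0.516·(1.16,-1.34) = (1.0390,-2.1870)
Shoelace sum Σ(x_i·y_{i+1} − x_{i+1}·y_i):
  i=1: 3.0318·2.2768 − 2.7211·1.5225 = +2.7598 (running +2.7598)
  i=2: 2.7211·3.0845 − 1.1742·2.2768 = +5.7200 (running +8.4798)
  i=3: 1.1742·1.4770 − -1.3214·3.0845 = +5.8103 (running +14.2901)
  i=4: -1.3214·-2.0182 − -1.6548·1.4770 = +5.1110 (running +19.4010)
  i=5: -1.6548·-2.1870 − 1.0390·-2.0182 = +5.7158 (running +25.1169)
  i=6: 1.0390·1.5225 − 3.0318·-2.1870 = +8.2125 (running +33.3294)
Area = |Σ|/2 = |33.3294|/2 = 16.6647

Area at t=0.516: 16.6647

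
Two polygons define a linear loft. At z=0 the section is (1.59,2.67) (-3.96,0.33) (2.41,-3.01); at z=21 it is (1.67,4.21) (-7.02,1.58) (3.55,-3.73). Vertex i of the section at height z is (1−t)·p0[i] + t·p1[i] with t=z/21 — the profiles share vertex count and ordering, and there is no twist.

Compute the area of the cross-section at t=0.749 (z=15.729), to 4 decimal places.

Cross-section at t=0.749: each vertex is (1-t)·p0[i] + t·p1[i].
  v1: (1-0.749)·(1.59,2.67) + 0.749·(1.67,4.21) = (1.6499,3.8235)
  v2: (1-0.749)·(-3.96,0.33) + 0.749·(-7.02,1.58) = (-6.2519,1.2663)
  v3: (1-0.749)·(2.41,-3.01) + 0.749·(3.55,-3.73) = (3.2639,-3.5493)
Shoelace sum Σ(x_i·y_{i+1} − x_{i+1}·y_i):
  i=1: 1.6499·1.2663 − -6.2519·3.8235 = +25.9933 (running +25.9933)
  i=2: -6.2519·-3.5493 − 3.2639·1.2663 = +18.0570 (running +44.0503)
  i=3: 3.2639·3.8235 − 1.6499·-3.5493 = +18.3353 (running +62.3855)
Area = |Σ|/2 = |62.3855|/2 = 31.1928

Area at t=0.749: 31.1928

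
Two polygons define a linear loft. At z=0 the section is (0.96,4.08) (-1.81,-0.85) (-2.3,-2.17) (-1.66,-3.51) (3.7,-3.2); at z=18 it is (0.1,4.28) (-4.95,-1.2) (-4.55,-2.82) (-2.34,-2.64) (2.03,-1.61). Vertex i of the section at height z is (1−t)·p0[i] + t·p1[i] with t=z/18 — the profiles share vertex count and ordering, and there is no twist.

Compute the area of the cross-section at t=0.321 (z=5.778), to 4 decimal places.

Area at t=0.321: 25.1679

Cross-section at t=0.321: each vertex is (1-t)·p0[i] + t·p1[i].
  v1: (1-0.321)·(0.96,4.08) + 0.321·(0.1,4.28) = (0.6839,4.1442)
  v2: (1-0.321)·(-1.81,-0.85) + 0.321·(-4.95,-1.2) = (-2.8179,-0.9624)
  v3: (1-0.321)·(-2.3,-2.17) + 0.321·(-4.55,-2.82) = (-3.0223,-2.3786)
  v4: (1-0.321)·(-1.66,-3.51) + 0.321·(-2.34,-2.64) = (-1.8783,-3.2307)
  v5: (1-0.321)·(3.7,-3.2) + 0.321·(2.03,-1.61) = (3.1639,-2.6896)
Shoelace sum Σ(x_i·y_{i+1} − x_{i+1}·y_i):
  i=1: 0.6839·-0.9624 − -2.8179·4.1442 = +11.0199 (running +11.0199)
  i=2: -2.8179·-2.3786 − -3.0223·-0.9624 = +3.7944 (running +14.8143)
  i=3: -3.0223·-3.2307 − -1.8783·-2.3786 = +5.2963 (running +20.1107)
  i=4: -1.8783·-2.6896 − 3.1639·-3.2307 = +15.2736 (running +35.3843)
  i=5: 3.1639·4.1442 − 0.6839·-2.6896 = +14.9515 (running +50.3358)
Area = |Σ|/2 = |50.3358|/2 = 25.1679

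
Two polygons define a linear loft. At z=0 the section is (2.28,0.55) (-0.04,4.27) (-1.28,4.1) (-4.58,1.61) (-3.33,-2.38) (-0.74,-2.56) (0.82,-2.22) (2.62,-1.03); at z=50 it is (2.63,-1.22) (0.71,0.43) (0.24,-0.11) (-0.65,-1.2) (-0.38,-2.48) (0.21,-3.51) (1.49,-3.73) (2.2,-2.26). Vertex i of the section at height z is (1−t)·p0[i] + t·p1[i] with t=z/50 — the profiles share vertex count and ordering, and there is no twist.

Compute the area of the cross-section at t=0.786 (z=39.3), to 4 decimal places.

Cross-section at t=0.786: each vertex is (1-t)·p0[i] + t·p1[i].
  v1: (1-0.786)·(2.28,0.55) + 0.786·(2.63,-1.22) = (2.5551,-0.8412)
  v2: (1-0.786)·(-0.04,4.27) + 0.786·(0.71,0.43) = (0.5495,1.2518)
  v3: (1-0.786)·(-1.28,4.1) + 0.786·(0.24,-0.11) = (-0.0853,0.7909)
  v4: (1-0.786)·(-4.58,1.61) + 0.786·(-0.65,-1.2) = (-1.4910,-0.5987)
  v5: (1-0.786)·(-3.33,-2.38) + 0.786·(-0.38,-2.48) = (-1.0113,-2.4586)
  v6: (1-0.786)·(-0.74,-2.56) + 0.786·(0.21,-3.51) = (0.0067,-3.3067)
  v7: (1-0.786)·(0.82,-2.22) + 0.786·(1.49,-3.73) = (1.3466,-3.4069)
  v8: (1-0.786)·(2.62,-1.03) + 0.786·(2.2,-2.26) = (2.2899,-1.9968)
Shoelace sum Σ(x_i·y_{i+1} − x_{i+1}·y_i):
  i=1: 2.5551·1.2518 − 0.5495·-0.8412 = +3.6606 (running +3.6606)
  i=2: 0.5495·0.7909 − -0.0853·1.2518 = +0.5414 (running +4.2020)
  i=3: -0.0853·-0.5987 − -1.4910·0.7909 = +1.2304 (running +5.4324)
  i=4: -1.4910·-2.4586 − -1.0113·-0.5987 = +3.0604 (running +8.4928)
  i=5: -1.0113·-3.3067 − 0.0067·-2.4586 = +3.3605 (running +11.8533)
  i=6: 0.0067·-3.4069 − 1.3466·-3.3067 = +4.4300 (running +16.2833)
  i=7: 1.3466·-1.9968 − 2.2899·-3.4069 = +5.1124 (running +21.3957)
  i=8: 2.2899·-0.8412 − 2.5551·-1.9968 = +3.1757 (running +24.5714)
Area = |Σ|/2 = |24.5714|/2 = 12.2857

Area at t=0.786: 12.2857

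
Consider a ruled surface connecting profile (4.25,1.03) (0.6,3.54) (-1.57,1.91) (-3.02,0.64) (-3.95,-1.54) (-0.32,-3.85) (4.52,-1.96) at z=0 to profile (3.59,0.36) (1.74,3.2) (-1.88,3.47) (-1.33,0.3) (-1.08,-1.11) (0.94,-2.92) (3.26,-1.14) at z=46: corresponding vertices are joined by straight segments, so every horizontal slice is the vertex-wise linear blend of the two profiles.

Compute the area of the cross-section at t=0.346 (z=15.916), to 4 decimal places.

Area at t=0.346: 32.9894

Cross-section at t=0.346: each vertex is (1-t)·p0[i] + t·p1[i].
  v1: (1-0.346)·(4.25,1.03) + 0.346·(3.59,0.36) = (4.0216,0.7982)
  v2: (1-0.346)·(0.6,3.54) + 0.346·(1.74,3.2) = (0.9944,3.4224)
  v3: (1-0.346)·(-1.57,1.91) + 0.346·(-1.88,3.47) = (-1.6773,2.4498)
  v4: (1-0.346)·(-3.02,0.64) + 0.346·(-1.33,0.3) = (-2.4353,0.5224)
  v5: (1-0.346)·(-3.95,-1.54) + 0.346·(-1.08,-1.11) = (-2.9570,-1.3912)
  v6: (1-0.346)·(-0.32,-3.85) + 0.346·(0.94,-2.92) = (0.1160,-3.5282)
  v7: (1-0.346)·(4.52,-1.96) + 0.346·(3.26,-1.14) = (4.0840,-1.6763)
Shoelace sum Σ(x_i·y_{i+1} − x_{i+1}·y_i):
  i=1: 4.0216·3.4224 − 0.9944·0.7982 = +12.9698 (running +12.9698)
  i=2: 0.9944·2.4498 − -1.6773·3.4224 = +8.1763 (running +21.1461)
  i=3: -1.6773·0.5224 − -2.4353·2.4498 = +5.0897 (running +26.2358)
  i=4: -2.4353·-1.3912 − -2.9570·0.5224 = +4.9326 (running +31.1683)
  i=5: -2.9570·-3.5282 − 0.1160·-1.3912 = +10.5942 (running +41.7625)
  i=6: 0.1160·-1.6763 − 4.0840·-3.5282 = +14.2150 (running +55.9776)
  i=7: 4.0840·0.7982 − 4.0216·-1.6763 = +10.0012 (running +65.9787)
Area = |Σ|/2 = |65.9787|/2 = 32.9894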